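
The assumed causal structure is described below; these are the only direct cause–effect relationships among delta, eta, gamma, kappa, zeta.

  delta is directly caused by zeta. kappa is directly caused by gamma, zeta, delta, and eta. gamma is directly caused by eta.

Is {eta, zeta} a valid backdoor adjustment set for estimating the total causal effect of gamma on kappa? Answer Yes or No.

Backdoor paths from gamma to kappa (paths whose first edge points into gamma):
  P1: gamma <- eta -> kappa
Condition 1 (no descendant of gamma in the set): holds — descendants of gamma are {kappa}; none are in {eta, zeta}.
Condition 2 (every backdoor path blocked by {eta, zeta}):
  P1: blocked at fork node eta ∈ conditioning set.
{eta, zeta} satisfies the backdoor criterion.

Yes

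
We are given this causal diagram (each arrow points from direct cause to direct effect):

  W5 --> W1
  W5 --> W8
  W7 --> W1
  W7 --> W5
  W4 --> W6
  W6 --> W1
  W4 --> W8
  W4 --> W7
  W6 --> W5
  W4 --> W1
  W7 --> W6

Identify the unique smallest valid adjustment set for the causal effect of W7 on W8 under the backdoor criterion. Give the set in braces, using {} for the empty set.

{W4}

Variables eligible for adjustment (non-descendants of W7, excluding W7 and W8): {W4}.
Backdoor paths from W7 to W8:
  P1: W7 <- W4 -> W6 -> W5 -> W8
  P2: W7 <- W4 -> W6 -> W1 <- W5 -> W8
  P3: W7 <- W4 -> W8
  P4: W7 <- W4 -> W1 <- W6 -> W5 -> W8
  P5: W7 <- W4 -> W1 <- W5 -> W8
The empty set is not sufficient: P1 (W7 <- W4 -> W6 -> W5 -> W8) has no collider blocking it and no conditioned non-collider, so it is open.
Try {W4}:
  P1: blocked at fork node W4 ∈ conditioning set.
  P2: blocked at fork node W4 ∈ conditioning set.
  P3: blocked at fork node W4 ∈ conditioning set.
  P4: blocked at fork node W4 ∈ conditioning set.
  P5: blocked at fork node W4 ∈ conditioning set.
{W4} contains no descendant of W7 and blocks every backdoor path.
{W4} is the unique smallest valid adjustment set.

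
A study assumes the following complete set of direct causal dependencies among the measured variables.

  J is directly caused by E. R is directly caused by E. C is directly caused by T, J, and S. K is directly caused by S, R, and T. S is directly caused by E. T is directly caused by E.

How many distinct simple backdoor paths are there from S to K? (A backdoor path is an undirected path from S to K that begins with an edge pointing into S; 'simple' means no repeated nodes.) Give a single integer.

3

A backdoor path from S to K is any simple undirected path whose first edge points into S (i.e. leaves S via a parent).
Parents of S: {E}.
Enumerating:
  P1: S <- E -> T -> K
  P2: S <- E -> R -> K
  P3: S <- E -> J -> C <- T -> K
That exhausts the simple backdoor paths. Count: 3.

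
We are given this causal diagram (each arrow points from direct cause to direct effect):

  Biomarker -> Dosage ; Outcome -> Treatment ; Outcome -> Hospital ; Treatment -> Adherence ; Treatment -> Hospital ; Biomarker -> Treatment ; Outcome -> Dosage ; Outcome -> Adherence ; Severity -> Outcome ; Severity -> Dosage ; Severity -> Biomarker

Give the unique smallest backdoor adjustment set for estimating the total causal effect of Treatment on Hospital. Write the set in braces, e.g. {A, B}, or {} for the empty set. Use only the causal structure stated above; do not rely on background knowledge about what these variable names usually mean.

Variables eligible for adjustment (non-descendants of Treatment, excluding Treatment and Hospital): {Biomarker, Dosage, Outcome, Severity}.
Backdoor paths from Treatment to Hospital:
  P1: Treatment <- Biomarker <- Severity -> Outcome -> Hospital
  P2: Treatment <- Biomarker <- Severity -> Dosage <- Outcome -> Hospital
  P3: Treatment <- Biomarker -> Dosage <- Severity -> Outcome -> Hospital
  P4: Treatment <- Biomarker -> Dosage <- Outcome -> Hospital
  P5: Treatment <- Outcome -> Hospital
The empty set is not sufficient: P1 (Treatment <- Biomarker <- Severity -> Outcome -> Hospital) has no collider blocking it and no conditioned non-collider, so it is open.
Try {Outcome}:
  P1: blocked at chain node Outcome ∈ conditioning set.
  P2: blocked at collider Dosage (neither it nor any descendant is in the conditioning set).
  P3: blocked at collider Dosage (neither it nor any descendant is in the conditioning set).
  P4: blocked at collider Dosage (neither it nor any descendant is in the conditioning set).
  P5: blocked at fork node Outcome ∈ conditioning set.
{Outcome} contains no descendant of Treatment and blocks every backdoor path.
No other singleton works — e.g. {Severity} leaves P5 open — so {Outcome} is the unique smallest valid adjustment set.

{Outcome}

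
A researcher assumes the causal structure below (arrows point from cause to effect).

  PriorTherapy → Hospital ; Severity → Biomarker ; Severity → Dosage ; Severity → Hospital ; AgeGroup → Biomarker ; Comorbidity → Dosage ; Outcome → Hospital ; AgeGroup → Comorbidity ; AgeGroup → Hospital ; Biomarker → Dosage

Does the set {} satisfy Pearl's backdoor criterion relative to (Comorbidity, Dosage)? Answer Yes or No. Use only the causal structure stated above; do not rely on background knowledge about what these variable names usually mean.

Backdoor paths from Comorbidity to Dosage (paths whose first edge points into Comorbidity):
  P1: Comorbidity <- AgeGroup -> Biomarker <- Severity -> Dosage
  P2: Comorbidity <- AgeGroup -> Biomarker -> Dosage
  P3: Comorbidity <- AgeGroup -> Hospital <- Severity -> Biomarker -> Dosage
  P4: Comorbidity <- AgeGroup -> Hospital <- Severity -> Dosage
Condition 1 (no descendant of Comorbidity in the set): holds — descendants of Comorbidity are {Dosage}; none are in {}.
Condition 2 (every backdoor path blocked by {}):
  P1: blocked at collider Biomarker (neither it nor any descendant is in the conditioning set).
  P2: open — no interior node is in the conditioning set.
  P3: blocked at collider Hospital (neither it nor any descendant is in the conditioning set).
  P4: blocked at collider Hospital (neither it nor any descendant is in the conditioning set).
{} does not satisfy the backdoor criterion.

No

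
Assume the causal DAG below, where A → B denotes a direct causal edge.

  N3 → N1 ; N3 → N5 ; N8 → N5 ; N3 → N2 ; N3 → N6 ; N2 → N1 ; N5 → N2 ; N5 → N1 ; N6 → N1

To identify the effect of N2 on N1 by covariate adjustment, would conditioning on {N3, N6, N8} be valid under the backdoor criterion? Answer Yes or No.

Backdoor paths from N2 to N1 (paths whose first edge points into N2):
  P1: N2 <- N3 -> N6 -> N1
  P2: N2 <- N3 -> N5 -> N1
  P3: N2 <- N3 -> N1
  P4: N2 <- N5 <- N3 -> N6 -> N1
  P5: N2 <- N5 <- N3 -> N1
  P6: N2 <- N5 -> N1
Condition 1 (no descendant of N2 in the set): holds — descendants of N2 are {N1}; none are in {N3, N6, N8}.
Condition 2 (every backdoor path blocked by {N3, N6, N8}):
  P1: blocked at fork node N3 ∈ conditioning set.
  P2: blocked at fork node N3 ∈ conditioning set.
  P3: blocked at fork node N3 ∈ conditioning set.
  P4: blocked at fork node N3 ∈ conditioning set.
  P5: blocked at fork node N3 ∈ conditioning set.
  P6: open — no interior node is in the conditioning set.
{N3, N6, N8} does not satisfy the backdoor criterion.

No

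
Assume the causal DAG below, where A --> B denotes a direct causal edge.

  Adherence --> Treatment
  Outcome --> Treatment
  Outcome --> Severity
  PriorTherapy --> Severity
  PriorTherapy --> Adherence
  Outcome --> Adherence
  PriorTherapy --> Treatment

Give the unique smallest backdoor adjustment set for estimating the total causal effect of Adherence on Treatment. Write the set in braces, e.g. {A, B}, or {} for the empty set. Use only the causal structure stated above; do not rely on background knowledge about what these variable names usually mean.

{Outcome, PriorTherapy}

Variables eligible for adjustment (non-descendants of Adherence, excluding Adherence and Treatment): {Outcome, PriorTherapy, Severity}.
Backdoor paths from Adherence to Treatment:
  P1: Adherence <- PriorTherapy -> Severity <- Outcome -> Treatment
  P2: Adherence <- PriorTherapy -> Treatment
  P3: Adherence <- Outcome -> Severity <- PriorTherapy -> Treatment
  P4: Adherence <- Outcome -> Treatment
The empty set is not sufficient: P2 (Adherence <- PriorTherapy -> Treatment) has no collider blocking it and no conditioned non-collider, so it is open.
Try {Outcome, PriorTherapy}:
  P1: blocked at fork node PriorTherapy ∈ conditioning set.
  P2: blocked at fork node PriorTherapy ∈ conditioning set.
  P3: blocked at fork node Outcome ∈ conditioning set.
  P4: blocked at fork node Outcome ∈ conditioning set.
{Outcome, PriorTherapy} contains no descendant of Adherence and blocks every backdoor path.
Every element of {Outcome, PriorTherapy} is needed (dropping Outcome leaves P4 open; dropping PriorTherapy leaves P2 open), so no proper subset is valid.
Among all size-2 subsets of the eligible variables, only {Outcome, PriorTherapy} blocks every backdoor path, so it is the unique smallest valid adjustment set.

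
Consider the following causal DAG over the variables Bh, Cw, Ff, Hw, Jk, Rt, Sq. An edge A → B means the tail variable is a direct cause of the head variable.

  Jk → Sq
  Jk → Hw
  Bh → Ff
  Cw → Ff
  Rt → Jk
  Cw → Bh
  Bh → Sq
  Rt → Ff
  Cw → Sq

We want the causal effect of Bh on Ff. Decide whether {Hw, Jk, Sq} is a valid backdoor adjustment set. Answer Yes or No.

No

Backdoor paths from Bh to Ff (paths whose first edge points into Bh):
  P1: Bh <- Cw -> Sq <- Jk <- Rt -> Ff
  P2: Bh <- Cw -> Ff
Condition 1 (no descendant of Bh in the set): FAILS — Sq is a descendant of Bh.
Condition 2 (every backdoor path blocked by {Hw, Jk, Sq}):
  P1: blocked at chain node Jk ∈ conditioning set.
  P2: open — no interior node is in the conditioning set.
{Hw, Jk, Sq} does not satisfy the backdoor criterion.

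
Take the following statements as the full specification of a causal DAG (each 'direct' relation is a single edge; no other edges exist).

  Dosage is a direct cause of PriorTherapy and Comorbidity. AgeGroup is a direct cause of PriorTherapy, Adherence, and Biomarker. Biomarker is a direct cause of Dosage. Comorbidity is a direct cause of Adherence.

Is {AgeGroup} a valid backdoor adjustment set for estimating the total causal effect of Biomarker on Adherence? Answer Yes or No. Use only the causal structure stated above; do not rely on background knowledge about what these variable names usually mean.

Backdoor paths from Biomarker to Adherence (paths whose first edge points into Biomarker):
  P1: Biomarker <- AgeGroup -> PriorTherapy <- Dosage -> Comorbidity -> Adherence
  P2: Biomarker <- AgeGroup -> Adherence
Condition 1 (no descendant of Biomarker in the set): holds — descendants of Biomarker are {Adherence, Comorbidity, Dosage, PriorTherapy}; none are in {AgeGroup}.
Condition 2 (every backdoor path blocked by {AgeGroup}):
  P1: blocked at fork node AgeGroup ∈ conditioning set.
  P2: blocked at fork node AgeGroup ∈ conditioning set.
{AgeGroup} satisfies the backdoor criterion.

Yes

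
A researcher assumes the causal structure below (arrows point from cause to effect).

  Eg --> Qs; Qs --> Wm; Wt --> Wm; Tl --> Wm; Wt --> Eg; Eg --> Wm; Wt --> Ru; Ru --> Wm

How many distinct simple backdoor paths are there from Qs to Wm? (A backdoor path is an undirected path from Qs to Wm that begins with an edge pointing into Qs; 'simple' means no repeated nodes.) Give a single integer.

A backdoor path from Qs to Wm is any simple undirected path whose first edge points into Qs (i.e. leaves Qs via a parent).
Parents of Qs: {Eg}.
Enumerating:
  P1: Qs <- Eg <- Wt -> Ru -> Wm
  P2: Qs <- Eg <- Wt -> Wm
  P3: Qs <- Eg -> Wm
That exhausts the simple backdoor paths. Count: 3.

3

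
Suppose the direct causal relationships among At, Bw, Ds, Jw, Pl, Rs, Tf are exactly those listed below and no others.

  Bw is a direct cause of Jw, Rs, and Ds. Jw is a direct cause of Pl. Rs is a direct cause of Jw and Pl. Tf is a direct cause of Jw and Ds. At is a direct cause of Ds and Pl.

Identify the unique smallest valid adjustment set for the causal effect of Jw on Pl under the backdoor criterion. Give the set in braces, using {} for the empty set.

{Rs}

Variables eligible for adjustment (non-descendants of Jw, excluding Jw and Pl): {At, Bw, Ds, Rs, Tf}.
Backdoor paths from Jw to Pl:
  P1: Jw <- Tf -> Ds <- Bw -> Rs -> Pl
  P2: Jw <- Tf -> Ds <- At -> Pl
  P3: Jw <- Bw -> Ds <- At -> Pl
  P4: Jw <- Bw -> Rs -> Pl
  P5: Jw <- Rs <- Bw -> Ds <- At -> Pl
  P6: Jw <- Rs -> Pl
The empty set is not sufficient: P4 (Jw <- Bw -> Rs -> Pl) has no collider blocking it and no conditioned non-collider, so it is open.
Try {Rs}:
  P1: blocked at collider Ds (neither it nor any descendant is in the conditioning set).
  P2: blocked at collider Ds (neither it nor any descendant is in the conditioning set).
  P3: blocked at collider Ds (neither it nor any descendant is in the conditioning set).
  P4: blocked at chain node Rs ∈ conditioning set.
  P5: blocked at chain node Rs ∈ conditioning set.
  P6: blocked at fork node Rs ∈ conditioning set.
{Rs} contains no descendant of Jw and blocks every backdoor path.
No other singleton works — e.g. {Tf} leaves P4 open — so {Rs} is the unique smallest valid adjustment set.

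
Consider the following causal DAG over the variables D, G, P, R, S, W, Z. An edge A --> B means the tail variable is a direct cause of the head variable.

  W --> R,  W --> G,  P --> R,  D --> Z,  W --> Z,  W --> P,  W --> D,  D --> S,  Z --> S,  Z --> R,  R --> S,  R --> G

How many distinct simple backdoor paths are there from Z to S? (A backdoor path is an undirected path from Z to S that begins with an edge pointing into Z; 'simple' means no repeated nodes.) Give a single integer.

A backdoor path from Z to S is any simple undirected path whose first edge points into Z (i.e. leaves Z via a parent).
Parents of Z: {D, W}.
Enumerating:
  P1: Z <- W -> P -> R -> S
  P2: Z <- W -> D -> S
  P3: Z <- W -> R -> S
  P4: Z <- W -> G <- R -> S
  P5: Z <- D <- W -> P -> R -> S
  P6: Z <- D <- W -> R -> S
  P7: Z <- D <- W -> G <- R -> S
  P8: Z <- D -> S
That exhausts the simple backdoor paths. Count: 8.

8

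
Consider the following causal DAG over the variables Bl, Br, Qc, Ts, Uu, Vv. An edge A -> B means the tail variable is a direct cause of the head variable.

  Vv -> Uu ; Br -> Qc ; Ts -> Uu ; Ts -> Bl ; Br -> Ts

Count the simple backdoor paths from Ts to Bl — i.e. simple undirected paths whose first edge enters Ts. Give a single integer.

0

A backdoor path from Ts to Bl is any simple undirected path whose first edge points into Ts (i.e. leaves Ts via a parent).
Parents of Ts: {Br}.
No simple path from any parent of Ts reaches Bl without revisiting Ts, so there are no backdoor paths.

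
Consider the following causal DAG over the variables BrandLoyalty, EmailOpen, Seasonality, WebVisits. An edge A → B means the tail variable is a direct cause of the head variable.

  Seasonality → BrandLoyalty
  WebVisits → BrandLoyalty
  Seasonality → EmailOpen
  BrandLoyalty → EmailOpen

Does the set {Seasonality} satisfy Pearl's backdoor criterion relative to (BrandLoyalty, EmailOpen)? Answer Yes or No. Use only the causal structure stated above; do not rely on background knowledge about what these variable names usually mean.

Yes

Backdoor paths from BrandLoyalty to EmailOpen (paths whose first edge points into BrandLoyalty):
  P1: BrandLoyalty <- Seasonality -> EmailOpen
Condition 1 (no descendant of BrandLoyalty in the set): holds — descendants of BrandLoyalty are {EmailOpen}; none are in {Seasonality}.
Condition 2 (every backdoor path blocked by {Seasonality}):
  P1: blocked at fork node Seasonality ∈ conditioning set.
{Seasonality} satisfies the backdoor criterion.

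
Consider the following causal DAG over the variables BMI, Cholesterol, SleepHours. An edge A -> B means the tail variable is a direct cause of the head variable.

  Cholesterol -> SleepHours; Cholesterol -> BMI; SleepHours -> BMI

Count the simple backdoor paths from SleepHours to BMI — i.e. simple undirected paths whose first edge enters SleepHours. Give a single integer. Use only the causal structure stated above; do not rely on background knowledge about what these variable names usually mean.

1

A backdoor path from SleepHours to BMI is any simple undirected path whose first edge points into SleepHours (i.e. leaves SleepHours via a parent).
Parents of SleepHours: {Cholesterol}.
Enumerating:
  P1: SleepHours <- Cholesterol -> BMI
That exhausts the simple backdoor paths. Count: 1.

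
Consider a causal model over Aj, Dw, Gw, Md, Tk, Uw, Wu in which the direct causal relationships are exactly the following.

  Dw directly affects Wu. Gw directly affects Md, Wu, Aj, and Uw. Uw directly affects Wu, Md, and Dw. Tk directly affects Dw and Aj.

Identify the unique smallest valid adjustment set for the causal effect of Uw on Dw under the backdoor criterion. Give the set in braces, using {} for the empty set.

{}

Variables eligible for adjustment (non-descendants of Uw, excluding Uw and Dw): {Aj, Gw, Tk}.
Backdoor paths from Uw to Dw:
  P1: Uw <- Gw -> Aj <- Tk -> Dw
  P2: Uw <- Gw -> Wu <- Dw
Each backdoor path contains an unconditioned collider, so every path is already blocked with the empty conditioning set:
  P1: blocked at collider Aj (neither it nor any descendant is in the conditioning set).
  P2: blocked at collider Wu (neither it nor any descendant is in the conditioning set).
The empty set is therefore the unique smallest valid set.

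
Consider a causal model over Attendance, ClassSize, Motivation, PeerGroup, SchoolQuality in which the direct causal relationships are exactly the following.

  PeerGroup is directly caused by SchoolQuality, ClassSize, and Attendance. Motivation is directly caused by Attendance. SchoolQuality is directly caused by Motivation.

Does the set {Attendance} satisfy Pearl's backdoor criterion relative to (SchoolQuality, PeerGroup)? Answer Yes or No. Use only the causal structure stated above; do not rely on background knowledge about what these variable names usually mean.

Backdoor paths from SchoolQuality to PeerGroup (paths whose first edge points into SchoolQuality):
  P1: SchoolQuality <- Motivation <- Attendance -> PeerGroup
Condition 1 (no descendant of SchoolQuality in the set): holds — descendants of SchoolQuality are {PeerGroup}; none are in {Attendance}.
Condition 2 (every backdoor path blocked by {Attendance}):
  P1: blocked at fork node Attendance ∈ conditioning set.
{Attendance} satisfies the backdoor criterion.

Yes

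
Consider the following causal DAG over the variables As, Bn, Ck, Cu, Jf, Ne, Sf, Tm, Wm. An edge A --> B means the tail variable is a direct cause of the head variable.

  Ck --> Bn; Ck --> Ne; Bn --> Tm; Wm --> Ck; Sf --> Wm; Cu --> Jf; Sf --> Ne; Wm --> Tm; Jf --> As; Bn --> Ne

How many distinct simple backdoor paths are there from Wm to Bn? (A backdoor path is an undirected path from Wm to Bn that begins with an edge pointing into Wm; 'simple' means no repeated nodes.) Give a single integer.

A backdoor path from Wm to Bn is any simple undirected path whose first edge points into Wm (i.e. leaves Wm via a parent).
Parents of Wm: {Sf}.
Enumerating:
  P1: Wm <- Sf -> Ne <- Ck -> Bn
  P2: Wm <- Sf -> Ne <- Bn
That exhausts the simple backdoor paths. Count: 2.

2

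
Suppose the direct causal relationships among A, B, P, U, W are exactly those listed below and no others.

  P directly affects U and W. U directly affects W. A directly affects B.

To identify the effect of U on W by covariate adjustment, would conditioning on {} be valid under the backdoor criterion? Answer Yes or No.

Backdoor paths from U to W (paths whose first edge points into U):
  P1: U <- P -> W
Condition 1 (no descendant of U in the set): holds — descendants of U are {W}; none are in {}.
Condition 2 (every backdoor path blocked by {}):
  P1: open — no interior node is in the conditioning set.
{} does not satisfy the backdoor criterion.

No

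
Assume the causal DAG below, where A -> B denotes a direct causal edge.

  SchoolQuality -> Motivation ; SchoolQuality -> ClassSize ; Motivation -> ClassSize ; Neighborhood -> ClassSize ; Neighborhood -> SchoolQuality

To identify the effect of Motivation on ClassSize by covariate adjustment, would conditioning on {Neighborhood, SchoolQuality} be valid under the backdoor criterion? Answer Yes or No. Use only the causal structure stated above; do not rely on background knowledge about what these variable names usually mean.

Yes

Backdoor paths from Motivation to ClassSize (paths whose first edge points into Motivation):
  P1: Motivation <- SchoolQuality <- Neighborhood -> ClassSize
  P2: Motivation <- SchoolQuality -> ClassSize
Condition 1 (no descendant of Motivation in the set): holds — descendants of Motivation are {ClassSize}; none are in {Neighborhood, SchoolQuality}.
Condition 2 (every backdoor path blocked by {Neighborhood, SchoolQuality}):
  P1: blocked at chain node SchoolQuality ∈ conditioning set.
  P2: blocked at fork node SchoolQuality ∈ conditioning set.
{Neighborhood, SchoolQuality} satisfies the backdoor criterion.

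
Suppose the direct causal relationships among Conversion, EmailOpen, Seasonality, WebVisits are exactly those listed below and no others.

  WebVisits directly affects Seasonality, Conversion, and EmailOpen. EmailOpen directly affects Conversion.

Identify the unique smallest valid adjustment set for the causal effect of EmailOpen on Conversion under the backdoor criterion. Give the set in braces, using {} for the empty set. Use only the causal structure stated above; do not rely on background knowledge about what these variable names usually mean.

Variables eligible for adjustment (non-descendants of EmailOpen, excluding EmailOpen and Conversion): {Seasonality, WebVisits}.
Backdoor paths from EmailOpen to Conversion:
  P1: EmailOpen <- WebVisits -> Conversion
The empty set is not sufficient: P1 (EmailOpen <- WebVisits -> Conversion) has no collider blocking it and no conditioned non-collider, so it is open.
Try {WebVisits}:
  P1: blocked at fork node WebVisits ∈ conditioning set.
{WebVisits} contains no descendant of EmailOpen and blocks every backdoor path.
No other singleton works — e.g. {Seasonality} leaves P1 open — so {WebVisits} is the unique smallest valid adjustment set.

{WebVisits}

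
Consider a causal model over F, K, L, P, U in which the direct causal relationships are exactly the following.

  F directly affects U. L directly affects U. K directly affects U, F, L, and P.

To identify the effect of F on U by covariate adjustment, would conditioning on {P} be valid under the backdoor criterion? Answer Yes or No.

No

Backdoor paths from F to U (paths whose first edge points into F):
  P1: F <- K -> L -> U
  P2: F <- K -> U
Condition 1 (no descendant of F in the set): holds — descendants of F are {U}; none are in {P}.
Condition 2 (every backdoor path blocked by {P}):
  P1: open — no interior node is in the conditioning set.
  P2: open — no interior node is in the conditioning set.
{P} does not satisfy the backdoor criterion.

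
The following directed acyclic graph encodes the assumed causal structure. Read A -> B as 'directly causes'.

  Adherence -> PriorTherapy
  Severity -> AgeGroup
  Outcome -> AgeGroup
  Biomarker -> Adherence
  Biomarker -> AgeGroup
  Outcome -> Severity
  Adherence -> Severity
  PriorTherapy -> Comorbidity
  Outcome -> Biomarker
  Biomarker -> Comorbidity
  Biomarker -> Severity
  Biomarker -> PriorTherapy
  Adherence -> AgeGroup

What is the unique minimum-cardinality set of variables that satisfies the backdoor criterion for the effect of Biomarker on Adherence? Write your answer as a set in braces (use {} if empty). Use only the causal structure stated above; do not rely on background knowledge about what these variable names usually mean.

Variables eligible for adjustment (non-descendants of Biomarker, excluding Biomarker and Adherence): {Outcome}.
Backdoor paths from Biomarker to Adherence:
  P1: Biomarker <- Outcome -> Severity <- Adherence
  P2: Biomarker <- Outcome -> Severity -> AgeGroup <- Adherence
  P3: Biomarker <- Outcome -> AgeGroup <- Adherence
  P4: Biomarker <- Outcome -> AgeGroup <- Severity <- Adherence
Each backdoor path contains an unconditioned collider, so every path is already blocked with the empty conditioning set:
  P1: blocked at collider Severity (neither it nor any descendant is in the conditioning set).
  P2: blocked at collider AgeGroup (neither it nor any descendant is in the conditioning set).
  P3: blocked at collider AgeGroup (neither it nor any descendant is in the conditioning set).
  P4: blocked at collider AgeGroup (neither it nor any descendant is in the conditioning set).
The empty set is therefore the unique smallest valid set.

{}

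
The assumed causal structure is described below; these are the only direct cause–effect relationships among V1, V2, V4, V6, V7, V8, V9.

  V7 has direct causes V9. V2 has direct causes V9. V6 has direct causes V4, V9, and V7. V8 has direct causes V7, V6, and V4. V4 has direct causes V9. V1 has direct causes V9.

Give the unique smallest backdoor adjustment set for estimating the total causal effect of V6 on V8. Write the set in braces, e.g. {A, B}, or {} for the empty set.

Variables eligible for adjustment (non-descendants of V6, excluding V6 and V8): {V1, V2, V4, V7, V9}.
Backdoor paths from V6 to V8:
  P1: V6 <- V9 -> V4 -> V8
  P2: V6 <- V9 -> V7 -> V8
  P3: V6 <- V4 <- V9 -> V7 -> V8
  P4: V6 <- V4 -> V8
  P5: V6 <- V7 <- V9 -> V4 -> V8
  P6: V6 <- V7 -> V8
The empty set is not sufficient: P1 (V6 <- V9 -> V4 -> V8) has no collider blocking it and no conditioned non-collider, so it is open.
Try {V4, V7}:
  P1: blocked at chain node V4 ∈ conditioning set.
  P2: blocked at chain node V7 ∈ conditioning set.
  P3: blocked at chain node V4 ∈ conditioning set.
  P4: blocked at fork node V4 ∈ conditioning set.
  P5: blocked at chain node V7 ∈ conditioning set.
  P6: blocked at fork node V7 ∈ conditioning set.
{V4, V7} contains no descendant of V6 and blocks every backdoor path.
Every element of {V4, V7} is needed (dropping V4 leaves P1 open; dropping V7 leaves P2 open), so no proper subset is valid.
Among all size-2 subsets of the eligible variables, only {V4, V7} blocks every backdoor path, so it is the unique smallest valid adjustment set.

{V4, V7}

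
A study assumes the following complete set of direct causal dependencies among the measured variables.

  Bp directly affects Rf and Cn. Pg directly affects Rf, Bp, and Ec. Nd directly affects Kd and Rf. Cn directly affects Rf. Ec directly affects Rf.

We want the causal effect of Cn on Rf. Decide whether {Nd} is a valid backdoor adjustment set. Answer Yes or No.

No

Backdoor paths from Cn to Rf (paths whose first edge points into Cn):
  P1: Cn <- Bp <- Pg -> Ec -> Rf
  P2: Cn <- Bp <- Pg -> Rf
  P3: Cn <- Bp -> Rf
Condition 1 (no descendant of Cn in the set): holds — descendants of Cn are {Rf}; none are in {Nd}.
Condition 2 (every backdoor path blocked by {Nd}):
  P1: open — no interior node is in the conditioning set.
  P2: open — no interior node is in the conditioning set.
  P3: open — no interior node is in the conditioning set.
{Nd} does not satisfy the backdoor criterion.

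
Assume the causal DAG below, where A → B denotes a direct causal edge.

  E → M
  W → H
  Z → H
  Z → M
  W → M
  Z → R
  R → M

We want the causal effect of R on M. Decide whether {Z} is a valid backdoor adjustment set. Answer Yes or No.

Backdoor paths from R to M (paths whose first edge points into R):
  P1: R <- Z -> H <- W -> M
  P2: R <- Z -> M
Condition 1 (no descendant of R in the set): holds — descendants of R are {M}; none are in {Z}.
Condition 2 (every backdoor path blocked by {Z}):
  P1: blocked at fork node Z ∈ conditioning set.
  P2: blocked at fork node Z ∈ conditioning set.
{Z} satisfies the backdoor criterion.

Yes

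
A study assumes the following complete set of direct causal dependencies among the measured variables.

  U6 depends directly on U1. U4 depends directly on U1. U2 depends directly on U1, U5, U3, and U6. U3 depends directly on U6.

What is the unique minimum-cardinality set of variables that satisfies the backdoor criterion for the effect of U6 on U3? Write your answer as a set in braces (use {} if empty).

Variables eligible for adjustment (non-descendants of U6, excluding U6 and U3): {U1, U4, U5}.
Backdoor paths from U6 to U3:
  P1: U6 <- U1 -> U2 <- U3
Each backdoor path contains an unconditioned collider, so every path is already blocked with the empty conditioning set:
  P1: blocked at collider U2 (neither it nor any descendant is in the conditioning set).
The empty set is therefore the unique smallest valid set.

{}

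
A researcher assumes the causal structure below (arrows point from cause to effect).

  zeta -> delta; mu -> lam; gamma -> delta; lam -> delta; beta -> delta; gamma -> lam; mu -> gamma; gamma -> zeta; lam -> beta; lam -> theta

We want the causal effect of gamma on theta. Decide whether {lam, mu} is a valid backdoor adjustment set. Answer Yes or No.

Backdoor paths from gamma to theta (paths whose first edge points into gamma):
  P1: gamma <- mu -> lam -> theta
Condition 1 (no descendant of gamma in the set): FAILS — lam is a descendant of gamma.
Condition 2 (every backdoor path blocked by {lam, mu}):
  P1: blocked at fork node mu ∈ conditioning set.
{lam, mu} does not satisfy the backdoor criterion.

No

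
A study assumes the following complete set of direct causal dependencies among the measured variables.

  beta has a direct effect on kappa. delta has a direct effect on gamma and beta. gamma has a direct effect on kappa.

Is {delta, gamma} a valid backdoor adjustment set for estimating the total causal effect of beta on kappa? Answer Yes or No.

Backdoor paths from beta to kappa (paths whose first edge points into beta):
  P1: beta <- delta -> gamma -> kappa
Condition 1 (no descendant of beta in the set): holds — descendants of beta are {kappa}; none are in {delta, gamma}.
Condition 2 (every backdoor path blocked by {delta, gamma}):
  P1: blocked at fork node delta ∈ conditioning set.
{delta, gamma} satisfies the backdoor criterion.

Yes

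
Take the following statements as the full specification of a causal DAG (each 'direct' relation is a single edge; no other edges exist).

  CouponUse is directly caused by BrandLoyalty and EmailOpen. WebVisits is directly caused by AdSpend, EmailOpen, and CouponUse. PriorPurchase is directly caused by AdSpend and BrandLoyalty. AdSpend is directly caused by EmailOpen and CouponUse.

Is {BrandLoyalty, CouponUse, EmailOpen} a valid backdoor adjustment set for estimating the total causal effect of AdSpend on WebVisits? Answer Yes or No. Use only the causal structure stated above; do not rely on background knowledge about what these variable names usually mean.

Backdoor paths from AdSpend to WebVisits (paths whose first edge points into AdSpend):
  P1: AdSpend <- EmailOpen -> CouponUse -> WebVisits
  P2: AdSpend <- EmailOpen -> WebVisits
  P3: AdSpend <- CouponUse <- EmailOpen -> WebVisits
  P4: AdSpend <- CouponUse -> WebVisits
Condition 1 (no descendant of AdSpend in the set): holds — descendants of AdSpend are {PriorPurchase, WebVisits}; none are in {BrandLoyalty, CouponUse, EmailOpen}.
Condition 2 (every backdoor path blocked by {BrandLoyalty, CouponUse, EmailOpen}):
  P1: blocked at fork node EmailOpen ∈ conditioning set.
  P2: blocked at fork node EmailOpen ∈ conditioning set.
  P3: blocked at chain node CouponUse ∈ conditioning set.
  P4: blocked at fork node CouponUse ∈ conditioning set.
{BrandLoyalty, CouponUse, EmailOpen} satisfies the backdoor criterion.

Yes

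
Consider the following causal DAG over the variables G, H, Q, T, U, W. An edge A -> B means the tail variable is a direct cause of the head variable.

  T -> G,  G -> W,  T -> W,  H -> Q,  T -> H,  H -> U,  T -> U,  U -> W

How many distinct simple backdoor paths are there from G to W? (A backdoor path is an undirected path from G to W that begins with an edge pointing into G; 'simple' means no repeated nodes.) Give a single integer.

3

A backdoor path from G to W is any simple undirected path whose first edge points into G (i.e. leaves G via a parent).
Parents of G: {T}.
Enumerating:
  P1: G <- T -> H -> U -> W
  P2: G <- T -> U -> W
  P3: G <- T -> W
That exhausts the simple backdoor paths. Count: 3.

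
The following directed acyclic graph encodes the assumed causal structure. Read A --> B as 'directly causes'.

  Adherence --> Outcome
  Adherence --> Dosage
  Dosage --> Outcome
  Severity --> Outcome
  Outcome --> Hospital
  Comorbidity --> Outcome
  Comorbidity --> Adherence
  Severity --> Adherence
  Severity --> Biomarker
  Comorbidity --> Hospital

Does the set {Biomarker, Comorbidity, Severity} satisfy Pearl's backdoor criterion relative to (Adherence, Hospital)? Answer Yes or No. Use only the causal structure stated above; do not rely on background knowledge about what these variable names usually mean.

Backdoor paths from Adherence to Hospital (paths whose first edge points into Adherence):
  P1: Adherence <- Severity -> Outcome <- Comorbidity -> Hospital
  P2: Adherence <- Severity -> Outcome -> Hospital
  P3: Adherence <- Comorbidity -> Outcome -> Hospital
  P4: Adherence <- Comorbidity -> Hospital
Condition 1 (no descendant of Adherence in the set): holds — descendants of Adherence are {Dosage, Hospital, Outcome}; none are in {Biomarker, Comorbidity, Severity}.
Condition 2 (every backdoor path blocked by {Biomarker, Comorbidity, Severity}):
  P1: blocked at fork node Severity ∈ conditioning set.
  P2: blocked at fork node Severity ∈ conditioning set.
  P3: blocked at fork node Comorbidity ∈ conditioning set.
  P4: blocked at fork node Comorbidity ∈ conditioning set.
{Biomarker, Comorbidity, Severity} satisfies the backdoor criterion.

Yes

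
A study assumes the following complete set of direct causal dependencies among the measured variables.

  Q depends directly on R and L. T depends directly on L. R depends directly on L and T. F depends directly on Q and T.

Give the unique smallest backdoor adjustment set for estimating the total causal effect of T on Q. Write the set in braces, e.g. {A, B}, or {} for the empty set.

Variables eligible for adjustment (non-descendants of T, excluding T and Q): {L}.
Backdoor paths from T to Q:
  P1: T <- L -> R -> Q
  P2: T <- L -> Q
The empty set is not sufficient: P1 (T <- L -> R -> Q) has no collider blocking it and no conditioned non-collider, so it is open.
Try {L}:
  P1: blocked at fork node L ∈ conditioning set.
  P2: blocked at fork node L ∈ conditioning set.
{L} contains no descendant of T and blocks every backdoor path.
{L} is the unique smallest valid adjustment set.

{L}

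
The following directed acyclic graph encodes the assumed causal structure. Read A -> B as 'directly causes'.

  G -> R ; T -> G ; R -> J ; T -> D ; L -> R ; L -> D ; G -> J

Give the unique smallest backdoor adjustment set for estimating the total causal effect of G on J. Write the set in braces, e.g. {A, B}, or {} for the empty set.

{}

Variables eligible for adjustment (non-descendants of G, excluding G and J): {D, L, T}.
Backdoor paths from G to J:
  P1: G <- T -> D <- L -> R -> J
Each backdoor path contains an unconditioned collider, so every path is already blocked with the empty conditioning set:
  P1: blocked at collider D (neither it nor any descendant is in the conditioning set).
The empty set is therefore the unique smallest valid set.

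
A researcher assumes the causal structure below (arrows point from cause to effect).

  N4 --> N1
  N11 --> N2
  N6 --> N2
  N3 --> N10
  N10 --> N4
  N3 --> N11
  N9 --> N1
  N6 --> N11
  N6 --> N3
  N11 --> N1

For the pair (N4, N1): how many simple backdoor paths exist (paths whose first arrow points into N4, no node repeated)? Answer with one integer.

3

A backdoor path from N4 to N1 is any simple undirected path whose first edge points into N4 (i.e. leaves N4 via a parent).
Parents of N4: {N10}.
Enumerating:
  P1: N4 <- N10 <- N3 <- N6 -> N11 -> N1
  P2: N4 <- N10 <- N3 <- N6 -> N2 <- N11 -> N1
  P3: N4 <- N10 <- N3 -> N11 -> N1
That exhausts the simple backdoor paths. Count: 3.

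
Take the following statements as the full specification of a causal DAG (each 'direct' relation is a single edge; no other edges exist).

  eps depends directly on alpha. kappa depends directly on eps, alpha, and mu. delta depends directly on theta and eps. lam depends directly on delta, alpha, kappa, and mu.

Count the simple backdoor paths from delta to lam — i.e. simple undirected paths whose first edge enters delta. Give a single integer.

6

A backdoor path from delta to lam is any simple undirected path whose first edge points into delta (i.e. leaves delta via a parent).
Parents of delta: {eps, theta}.
Enumerating:
  P1: delta <- eps <- alpha -> kappa <- mu -> lam
  P2: delta <- eps <- alpha -> kappa -> lam
  P3: delta <- eps <- alpha -> lam
  P4: delta <- eps -> kappa <- mu -> lam
  P5: delta <- eps -> kappa <- alpha -> lam
  P6: delta <- eps -> kappa -> lam
That exhausts the simple backdoor paths. Count: 6.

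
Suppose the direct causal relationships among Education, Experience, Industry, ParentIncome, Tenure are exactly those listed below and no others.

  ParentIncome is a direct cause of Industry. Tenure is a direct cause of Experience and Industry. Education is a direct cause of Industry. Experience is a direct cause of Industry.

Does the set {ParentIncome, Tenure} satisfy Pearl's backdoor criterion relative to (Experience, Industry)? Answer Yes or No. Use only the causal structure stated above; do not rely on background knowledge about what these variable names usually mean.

Backdoor paths from Experience to Industry (paths whose first edge points into Experience):
  P1: Experience <- Tenure -> Industry
Condition 1 (no descendant of Experience in the set): holds — descendants of Experience are {Industry}; none are in {ParentIncome, Tenure}.
Condition 2 (every backdoor path blocked by {ParentIncome, Tenure}):
  P1: blocked at fork node Tenure ∈ conditioning set.
{ParentIncome, Tenure} satisfies the backdoor criterion.

Yes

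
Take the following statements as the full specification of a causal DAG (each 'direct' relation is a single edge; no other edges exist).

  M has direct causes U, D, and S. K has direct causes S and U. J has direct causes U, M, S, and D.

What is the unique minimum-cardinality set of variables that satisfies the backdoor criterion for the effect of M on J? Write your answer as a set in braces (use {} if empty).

Variables eligible for adjustment (non-descendants of M, excluding M and J): {D, K, S, U}.
Backdoor paths from M to J:
  P1: M <- S -> J
  P2: M <- S -> K <- U -> J
  P3: M <- U -> J
  P4: M <- U -> K <- S -> J
  P5: M <- D -> J
The empty set is not sufficient: P1 (M <- S -> J) has no collider blocking it and no conditioned non-collider, so it is open.
Try {D, S, U}:
  P1: blocked at fork node S ∈ conditioning set.
  P2: blocked at fork node S ∈ conditioning set.
  P3: blocked at fork node U ∈ conditioning set.
  P4: blocked at fork node U ∈ conditioning set.
  P5: blocked at fork node D ∈ conditioning set.
{D, S, U} contains no descendant of M and blocks every backdoor path.
Every element of {D, S, U} is needed (dropping D leaves P5 open; dropping S leaves P1 open; dropping U leaves P3 open), so no proper subset is valid.
Among all size-3 subsets of the eligible variables, only {D, S, U} blocks every backdoor path, so it is the unique smallest valid adjustment set.

{D, S, U}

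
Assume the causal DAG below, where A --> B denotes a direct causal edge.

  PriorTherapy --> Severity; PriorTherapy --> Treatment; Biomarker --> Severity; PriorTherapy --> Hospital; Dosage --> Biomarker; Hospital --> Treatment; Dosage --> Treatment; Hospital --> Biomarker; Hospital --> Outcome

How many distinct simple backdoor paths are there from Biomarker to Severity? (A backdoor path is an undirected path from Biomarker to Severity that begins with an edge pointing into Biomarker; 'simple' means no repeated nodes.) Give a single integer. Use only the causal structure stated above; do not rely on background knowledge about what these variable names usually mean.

4

A backdoor path from Biomarker to Severity is any simple undirected path whose first edge points into Biomarker (i.e. leaves Biomarker via a parent).
Parents of Biomarker: {Dosage, Hospital}.
Enumerating:
  P1: Biomarker <- Dosage -> Treatment <- PriorTherapy -> Severity
  P2: Biomarker <- Dosage -> Treatment <- Hospital <- PriorTherapy -> Severity
  P3: Biomarker <- Hospital <- PriorTherapy -> Severity
  P4: Biomarker <- Hospital -> Treatment <- PriorTherapy -> Severity
That exhausts the simple backdoor paths. Count: 4.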